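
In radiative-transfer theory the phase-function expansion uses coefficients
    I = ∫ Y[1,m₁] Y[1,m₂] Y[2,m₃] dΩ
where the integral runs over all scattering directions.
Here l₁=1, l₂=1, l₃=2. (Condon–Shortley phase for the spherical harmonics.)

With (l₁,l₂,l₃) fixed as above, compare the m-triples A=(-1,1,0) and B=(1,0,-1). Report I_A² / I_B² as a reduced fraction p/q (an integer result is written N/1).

Shared (l₁,l₂,l₃)=(1,1,2): N and (l;000)² cancel in I_A²/I_B².
A: Δ = 0!·2!·2!/5! = 1/30; Racah Σ t=0..0: t=0:+1/4 = 1/4; ⇒ 3j(1 1 2; -1 1 0)² = 1/30, sgn +1
B: Δ = 0!·2!·2!/5! = 1/30; Racah Σ t=0..0: t=0:+1/2 = 1/2; ⇒ 3j(1 1 2; 1 0 -1)² = 1/10, sgn -1
I_A²/I_B² = (1/30)/(1/10) = 1/3

1/3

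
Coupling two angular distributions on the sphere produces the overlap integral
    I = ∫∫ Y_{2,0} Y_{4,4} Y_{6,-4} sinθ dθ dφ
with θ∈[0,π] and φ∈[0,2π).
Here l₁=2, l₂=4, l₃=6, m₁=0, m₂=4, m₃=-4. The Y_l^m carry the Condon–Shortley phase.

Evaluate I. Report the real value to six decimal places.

0.106690

Rules hold: Σm=0, L=12 even, 2≤6≤6.
N = 5·9·13 = 585
Δ = 0!·4!·8!/13! = 1/6435
Racah Σ t=0..0: t=0:+1/2304 = 1/2304
⇒ 3j(2 4 6; 0 0 0)² = 5/143, sgn +1
Racah Σ t=0..0: t=0:+1/161280 = 1/161280
⇒ 3j(2 4 6; 0 4 -4)² = 1/143, sgn +1
4πI² = N·(3j₀)²·(3jₘ)² = 225/1573
I = +1·√(0.143039/4π) = 0.10668957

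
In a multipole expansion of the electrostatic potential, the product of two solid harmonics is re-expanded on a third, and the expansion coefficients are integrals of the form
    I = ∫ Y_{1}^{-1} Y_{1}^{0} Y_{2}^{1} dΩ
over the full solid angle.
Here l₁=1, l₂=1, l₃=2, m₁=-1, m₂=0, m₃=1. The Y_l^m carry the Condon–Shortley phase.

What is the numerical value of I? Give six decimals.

m-sum 0 ✓  L=4 even ✓  0≤2≤2 ✓
Π(2lᵢ+1) = 3×3×5 = 45
triangle coeff Δ(1,1,2) = 1/30
Σ_t [0,0]: t=0:+1/1 = 1/1
(3j)²=2/15 [(1 1 2; 0 0 0)], sign=+1
Σ_t [0,0]: t=0:+1/2 = 1/2
(3j)²=1/10 [(1 1 2; -1 0 1)], sign=-1
⇒ 4πI² = 3/5
I = (-1)√(3/5/(4π)) = -0.21850969

-0.218510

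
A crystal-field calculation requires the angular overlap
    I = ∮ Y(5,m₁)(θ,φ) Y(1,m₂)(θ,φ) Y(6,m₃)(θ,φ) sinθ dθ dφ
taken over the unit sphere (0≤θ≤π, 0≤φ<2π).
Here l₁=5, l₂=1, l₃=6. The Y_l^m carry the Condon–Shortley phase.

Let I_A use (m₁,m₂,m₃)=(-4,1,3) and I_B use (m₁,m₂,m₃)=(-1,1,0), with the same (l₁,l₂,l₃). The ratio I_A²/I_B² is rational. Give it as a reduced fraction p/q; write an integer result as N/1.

1/5

l's match ⇒ only the (l;m) 3-j factors differ between A and B.
A: triangle coeff Δ(5,1,6) = 1/858; Σ_t [0,0]: t=0:+1/725760 = 1/725760; (3j)²=1/286 [(5 1 6; -4 1 3)], sign=-1
B: triangle coeff Δ(5,1,6) = 1/858; Σ_t [0,0]: t=0:+1/34560 = 1/34560; (3j)²=5/286 [(5 1 6; -1 1 0)], sign=+1
I_A²/I_B² = (1/286)/(5/286) = 1/5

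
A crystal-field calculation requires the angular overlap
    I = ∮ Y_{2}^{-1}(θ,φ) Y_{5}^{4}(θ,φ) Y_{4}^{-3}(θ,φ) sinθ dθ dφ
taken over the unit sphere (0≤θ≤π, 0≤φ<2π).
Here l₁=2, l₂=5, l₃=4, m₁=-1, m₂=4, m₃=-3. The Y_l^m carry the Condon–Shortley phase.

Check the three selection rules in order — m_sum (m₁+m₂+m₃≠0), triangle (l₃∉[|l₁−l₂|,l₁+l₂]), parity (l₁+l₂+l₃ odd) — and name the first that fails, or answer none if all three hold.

azimuthal sum: -1 + 4 − 3 = 0  ✓
3 ≤ 4 ≤ 7 (triangle on l)  ✓
L = 2 + 5 + 4 = 11 (odd)  ✗

parity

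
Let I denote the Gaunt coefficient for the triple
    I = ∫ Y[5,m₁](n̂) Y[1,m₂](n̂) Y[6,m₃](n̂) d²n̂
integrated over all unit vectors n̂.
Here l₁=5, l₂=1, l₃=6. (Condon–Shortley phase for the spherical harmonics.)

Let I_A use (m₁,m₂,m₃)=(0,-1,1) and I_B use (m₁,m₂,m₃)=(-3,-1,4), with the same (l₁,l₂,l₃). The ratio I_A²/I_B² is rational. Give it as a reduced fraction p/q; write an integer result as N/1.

Shared (l₁,l₂,l₃)=(5,1,6): N and (l;000)² cancel in I_A²/I_B².
A: Δ = 0!·10!·2!/13! = 1/858; Racah Σ t=0..0: t=0:+1/28800 = 1/28800; ⇒ 3j(5 1 6; 0 -1 1)² = 7/286, sgn -1
B: Δ = 0!·10!·2!/13! = 1/858; Racah Σ t=0..0: t=0:+1/161280 = 1/161280; ⇒ 3j(5 1 6; -3 -1 4)² = 15/286, sgn +1
I_A²/I_B² = (7/286)/(15/286) = 7/15

7/15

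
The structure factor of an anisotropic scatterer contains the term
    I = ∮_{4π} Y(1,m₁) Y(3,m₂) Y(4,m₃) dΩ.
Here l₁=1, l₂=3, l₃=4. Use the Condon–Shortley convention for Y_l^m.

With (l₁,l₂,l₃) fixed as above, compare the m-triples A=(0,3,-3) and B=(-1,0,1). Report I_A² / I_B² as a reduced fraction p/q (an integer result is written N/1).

l's match ⇒ only the (l;m) 3-j factors differ between A and B.
A: triangle coeff Δ(1,3,4) = 1/252; Σ_t [0,0]: t=0:+1/720 = 1/720; (3j)²=1/36 [(1 3 4; 0 3 -3)], sign=-1
B: triangle coeff Δ(1,3,4) = 1/252; Σ_t [0,0]: t=0:+1/72 = 1/72; (3j)²=5/126 [(1 3 4; -1 0 1)], sign=-1
I_A²/I_B² = (1/36)/(5/126) = 7/10

7/10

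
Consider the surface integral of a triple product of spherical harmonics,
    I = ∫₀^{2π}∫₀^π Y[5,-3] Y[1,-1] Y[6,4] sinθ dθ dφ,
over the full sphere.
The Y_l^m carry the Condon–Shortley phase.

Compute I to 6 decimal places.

Checks pass: Σm=0; 12 even; l₃=6∈[4,6].
(2·5+1)(2·1+1)(2·6+1) = 429
Δ: 0! 10! 2! / 13! → 1/858
sum: t=0:+1/14400 = 1/14400
3j²(5 1 6; 0 0 0) = Δ·Π!·Σ² = 6/143  (sign +1)
sum: t=0:+1/161280 = 1/161280
3j²(5 1 6; -3 -1 4) = Δ·Π!·Σ² = 15/286  (sign +1)
combine: 4πI² = 429·6/143·15/286 = 135/143
take √, sign +1: I = 0.27409047

0.274090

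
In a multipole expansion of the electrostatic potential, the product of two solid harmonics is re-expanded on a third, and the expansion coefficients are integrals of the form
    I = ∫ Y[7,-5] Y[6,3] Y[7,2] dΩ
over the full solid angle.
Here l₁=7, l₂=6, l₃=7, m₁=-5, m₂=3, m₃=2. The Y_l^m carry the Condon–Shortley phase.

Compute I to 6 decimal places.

0.026459

m-sum 0 ✓  L=20 even ✓  1≤7≤13 ✓
Π(2lᵢ+1) = 15×13×15 = 2925
triangle coeff Δ(7,6,7) = 1/2444321880
Σ_t [0,6]: t=0:+1/2612736000 t=1:−1/20736000 t=2:+1/1658880 t=3:−1/746496 t=4:+1/1658880 t=5:−1/20736000 t=6:+1/2612736000 = -1/4354560
(3j)²=1000/138567 [(7 6 7; 0 0 0)], sign=+1
Σ_t [4,6]: t=4:+1/232243200 t=5:−1/29030400 t=6:+1/37324800 = -1/298598400
(3j)²=7/16796 [(7 6 7; -5 3 2)], sign=+1
⇒ 4πI² = 131250/14919047
I = (+1)√(131250/14919047/(4π)) = 0.02645905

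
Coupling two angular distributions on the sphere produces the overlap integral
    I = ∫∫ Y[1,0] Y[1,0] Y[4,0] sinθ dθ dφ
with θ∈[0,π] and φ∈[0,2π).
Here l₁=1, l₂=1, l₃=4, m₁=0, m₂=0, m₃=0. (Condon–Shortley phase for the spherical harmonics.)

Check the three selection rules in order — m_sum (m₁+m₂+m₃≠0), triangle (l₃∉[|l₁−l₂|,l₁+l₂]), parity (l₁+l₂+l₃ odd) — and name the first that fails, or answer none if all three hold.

triangle

m₁+m₂+m₃ = 0 + 0 + 0 = 0  ✓
triangle: |1−1|=0 ≤ l₃=4 ≤ 1+1=2  ✗
parity: l₁+l₂+l₃ = 6 is even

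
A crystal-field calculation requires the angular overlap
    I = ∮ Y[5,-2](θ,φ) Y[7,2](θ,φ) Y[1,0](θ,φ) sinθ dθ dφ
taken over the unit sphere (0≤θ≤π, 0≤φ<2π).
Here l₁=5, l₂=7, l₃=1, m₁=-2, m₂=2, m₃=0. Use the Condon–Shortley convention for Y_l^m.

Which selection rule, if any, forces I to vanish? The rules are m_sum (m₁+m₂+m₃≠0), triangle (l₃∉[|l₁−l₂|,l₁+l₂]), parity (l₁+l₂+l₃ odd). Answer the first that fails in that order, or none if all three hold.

triangle

m₁+m₂+m₃ = -2 + 2 + 0 = 0  ✓
triangle: |5−7|=2 ≤ l₃=1 ≤ 5+7=12  ✗
parity: l₁+l₂+l₃ = 13 is odd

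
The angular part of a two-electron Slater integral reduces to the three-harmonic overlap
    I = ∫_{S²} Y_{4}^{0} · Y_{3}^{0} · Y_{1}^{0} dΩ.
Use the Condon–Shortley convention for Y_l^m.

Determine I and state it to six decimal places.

0.246233

m-sum 0 ✓  L=8 even ✓  1≤1≤7 ✓
Π(2lᵢ+1) = 9×7×3 = 189
triangle coeff Δ(4,3,1) = 1/252
Σ_t [3,3]: t=3:−1/36 = -1/36
(3j)²=4/63 [(4 3 1; 0 0 0)], sign=+1
(m-triple is (0,0,0) — same symbol as above.)
⇒ 4πI² = 16/21
I = (+1)√(16/21/(4π)) = 0.24623252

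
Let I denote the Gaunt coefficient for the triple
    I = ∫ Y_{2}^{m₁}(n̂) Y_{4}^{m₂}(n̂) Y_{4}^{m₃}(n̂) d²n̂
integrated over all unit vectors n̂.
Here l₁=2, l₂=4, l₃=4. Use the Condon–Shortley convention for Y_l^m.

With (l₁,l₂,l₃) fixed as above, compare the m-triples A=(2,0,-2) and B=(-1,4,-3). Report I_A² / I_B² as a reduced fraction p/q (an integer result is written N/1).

Shared (l₁,l₂,l₃)=(2,4,4): N and (l;000)² cancel in I_A²/I_B².
A: Δ = 2!·2!·6!/11! = 1/13860; Racah Σ t=0..0: t=0:+1/192 = 1/192; ⇒ 3j(2 4 4; 2 0 -2)² = 3/77, sgn +1
B: Δ = 2!·2!·6!/11! = 1/13860; Racah Σ t=2..2: t=2:+1/1440 = 1/1440; ⇒ 3j(2 4 4; -1 4 -3)² = 7/165, sgn -1
I_A²/I_B² = (3/77)/(7/165) = 45/49

45/49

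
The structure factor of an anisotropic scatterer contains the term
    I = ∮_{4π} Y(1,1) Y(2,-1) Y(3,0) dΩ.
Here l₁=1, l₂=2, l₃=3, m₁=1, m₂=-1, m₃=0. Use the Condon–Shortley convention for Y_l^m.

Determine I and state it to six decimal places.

0.143048

Checks pass: Σm=0; 6 even; l₃=3∈[1,3].
(2·1+1)(2·2+1)(2·3+1) = 105
Δ: 0! 2! 4! / 7! → 1/105
sum: t=0:+1/4 = 1/4
3j²(1 2 3; 0 0 0) = Δ·Π!·Σ² = 3/35  (sign -1)
sum: t=0:+1/12 = 1/12
3j²(1 2 3; 1 -1 0) = Δ·Π!·Σ² = 1/35  (sign -1)
combine: 4πI² = 105·3/35·1/35 = 9/35
take √, sign +1: I = 0.14304817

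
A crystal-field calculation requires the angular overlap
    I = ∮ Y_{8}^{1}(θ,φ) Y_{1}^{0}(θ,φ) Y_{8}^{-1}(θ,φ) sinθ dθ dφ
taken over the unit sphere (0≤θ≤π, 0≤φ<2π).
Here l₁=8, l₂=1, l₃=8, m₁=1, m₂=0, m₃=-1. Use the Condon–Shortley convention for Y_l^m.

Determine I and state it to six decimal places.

0.000000

l₁+l₂+l₃=17 is odd: 3j(l;000)=0 ⇒ I=0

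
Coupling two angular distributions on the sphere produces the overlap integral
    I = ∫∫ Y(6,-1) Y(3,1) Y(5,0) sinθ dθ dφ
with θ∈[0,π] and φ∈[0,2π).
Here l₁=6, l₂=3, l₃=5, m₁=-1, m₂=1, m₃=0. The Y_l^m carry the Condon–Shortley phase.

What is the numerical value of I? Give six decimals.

m-sum 0 ✓  L=14 even ✓  3≤5≤9 ✓
Π(2lᵢ+1) = 13×7×11 = 1001
triangle coeff Δ(6,3,5) = 1/675675
Σ_t [1,3]: t=1:−1/8640 t=2:+1/2304 t=3:−1/8640 = 7/34560
(3j)²=7/429 [(6 3 5; 0 0 0)], sign=-1
Σ_t [2,4]: t=2:+1/5760 t=3:−1/3456 t=4:+1/34560 = -1/11520
(3j)²=2/429 [(6 3 5; -1 1 0)], sign=+1
⇒ 4πI² = 98/1287
I = (-1)√(98/1287/(4π)) = -0.07784287

-0.077843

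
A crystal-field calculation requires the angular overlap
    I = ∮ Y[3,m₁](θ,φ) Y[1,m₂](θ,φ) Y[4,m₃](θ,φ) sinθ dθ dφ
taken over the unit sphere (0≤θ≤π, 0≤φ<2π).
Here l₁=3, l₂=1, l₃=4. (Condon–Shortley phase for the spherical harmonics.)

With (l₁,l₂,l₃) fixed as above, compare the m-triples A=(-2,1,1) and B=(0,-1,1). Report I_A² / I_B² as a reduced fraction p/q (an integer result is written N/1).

3/10

l's match ⇒ only the (l;m) 3-j factors differ between A and B.
A: triangle coeff Δ(3,1,4) = 1/252; Σ_t [0,0]: t=0:+1/240 = 1/240; (3j)²=1/84 [(3 1 4; -2 1 1)], sign=-1
B: triangle coeff Δ(3,1,4) = 1/252; Σ_t [0,0]: t=0:+1/72 = 1/72; (3j)²=5/126 [(3 1 4; 0 -1 1)], sign=-1
I_A²/I_B² = (1/84)/(5/126) = 3/10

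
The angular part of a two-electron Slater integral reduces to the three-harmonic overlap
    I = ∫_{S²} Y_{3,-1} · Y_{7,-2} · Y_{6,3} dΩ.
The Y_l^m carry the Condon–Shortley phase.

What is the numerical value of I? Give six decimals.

Checks pass: Σm=0; 16 even; l₃=6∈[4,10].
(2·3+1)(2·7+1)(2·6+1) = 1365
Δ: 4! 2! 10! / 17! → 1/2042040
sum: t=1:−1/207360 t=2:+1/57600 t=3:−1/207360 = 1/129600
3j²(3 7 6; 0 0 0) = Δ·Π!·Σ² = 168/12155  (sign +1)
sum: t=2:+1/241920 t=3:−1/483840 t=4:+1/17418240 = 37/17418240
3j²(3 7 6; -1 -2 3) = Δ·Π!·Σ² = 1369/136136  (sign -1)
combine: 4πI² = 1365·168/12155·1369/136136 = 86247/454597
take √, sign -1: I = -0.12287224

-0.122872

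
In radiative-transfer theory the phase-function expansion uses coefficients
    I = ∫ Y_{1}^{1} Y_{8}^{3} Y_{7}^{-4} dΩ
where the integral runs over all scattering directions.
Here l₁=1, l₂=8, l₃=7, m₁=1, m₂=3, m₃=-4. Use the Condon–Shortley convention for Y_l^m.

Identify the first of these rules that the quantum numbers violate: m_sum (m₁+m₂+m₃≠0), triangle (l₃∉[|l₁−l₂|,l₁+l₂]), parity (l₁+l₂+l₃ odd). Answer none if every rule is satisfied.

none

m₁+m₂+m₃ = 1 + 3 − 4 = 0  ✓
triangle: |1−8|=7 ≤ l₃=7 ≤ 1+8=9  ✓
parity: l₁+l₂+l₃ = 16 is even  ✓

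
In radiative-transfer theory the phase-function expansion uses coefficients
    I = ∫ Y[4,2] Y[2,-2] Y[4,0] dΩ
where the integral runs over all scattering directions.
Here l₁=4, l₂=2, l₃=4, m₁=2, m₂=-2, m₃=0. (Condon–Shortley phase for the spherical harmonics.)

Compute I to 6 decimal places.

-0.190365

Checks pass: Σm=0; 10 even; l₃=4∈[2,6].
(2·4+1)(2·2+1)(2·4+1) = 405
Δ: 2! 6! 2! / 11! → 1/13860
sum: t=0:+1/192 t=1:−1/36 t=2:+1/192 = -5/288
3j²(4 2 4; 0 0 0) = Δ·Π!·Σ² = 20/693  (sign -1)
sum: t=0:+1/192 = 1/192
3j²(4 2 4; 2 -2 0) = Δ·Π!·Σ² = 3/77  (sign +1)
combine: 4πI² = 405·20/693·3/77 = 2700/5929
take √, sign -1: I = -0.19036462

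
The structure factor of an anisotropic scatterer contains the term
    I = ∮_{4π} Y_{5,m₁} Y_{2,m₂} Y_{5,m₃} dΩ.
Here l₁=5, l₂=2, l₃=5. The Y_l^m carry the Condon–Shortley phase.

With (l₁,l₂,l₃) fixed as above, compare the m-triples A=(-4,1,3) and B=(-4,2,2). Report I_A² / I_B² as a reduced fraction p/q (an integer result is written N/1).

Same 5,2,5: normalisation and zero-m 3j drop out of the ratio.
A: Δ: 2! 8! 2! / 13! → 1/38610; sum: t=1:−1/80640 t=2:+1/10080 = 1/11520; 3j²(5 2 5; -4 1 3) = Δ·Π!·Σ² = 49/1430  (sign +1)
B: Δ: 2! 8! 2! / 13! → 1/38610; sum: t=2:+1/20160 = 1/20160; 3j²(5 2 5; -4 2 2) = Δ·Π!·Σ² = 12/715  (sign -1)
I_A²/I_B² = (49/1430)/(12/715) = 49/24

49/24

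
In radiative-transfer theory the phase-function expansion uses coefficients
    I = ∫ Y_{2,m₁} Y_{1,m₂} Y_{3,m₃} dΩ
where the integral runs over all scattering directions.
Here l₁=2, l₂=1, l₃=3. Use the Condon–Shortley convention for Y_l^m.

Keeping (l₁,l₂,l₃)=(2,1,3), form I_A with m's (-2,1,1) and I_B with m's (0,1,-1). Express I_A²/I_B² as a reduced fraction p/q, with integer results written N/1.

1/6

Shared (l₁,l₂,l₃)=(2,1,3): N and (l;000)² cancel in I_A²/I_B².
A: Δ = 0!·4!·2!/7! = 1/105; Racah Σ t=0..0: t=0:+1/48 = 1/48; ⇒ 3j(2 1 3; -2 1 1)² = 1/105, sgn +1
B: Δ = 0!·4!·2!/7! = 1/105; Racah Σ t=0..0: t=0:+1/8 = 1/8; ⇒ 3j(2 1 3; 0 1 -1)² = 2/35, sgn +1
I_A²/I_B² = (1/105)/(2/35) = 1/6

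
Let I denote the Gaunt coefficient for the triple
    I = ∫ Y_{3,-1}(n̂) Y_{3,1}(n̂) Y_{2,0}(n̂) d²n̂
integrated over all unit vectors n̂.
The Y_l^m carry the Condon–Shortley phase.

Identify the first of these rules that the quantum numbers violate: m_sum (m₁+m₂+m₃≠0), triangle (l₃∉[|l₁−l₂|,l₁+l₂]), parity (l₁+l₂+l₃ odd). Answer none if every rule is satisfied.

m₁+m₂+m₃ = -1 + 1 + 0 = 0  ✓
triangle: |3−3|=0 ≤ l₃=2 ≤ 3+3=6  ✓
parity: l₁+l₂+l₃ = 8 is even  ✓

none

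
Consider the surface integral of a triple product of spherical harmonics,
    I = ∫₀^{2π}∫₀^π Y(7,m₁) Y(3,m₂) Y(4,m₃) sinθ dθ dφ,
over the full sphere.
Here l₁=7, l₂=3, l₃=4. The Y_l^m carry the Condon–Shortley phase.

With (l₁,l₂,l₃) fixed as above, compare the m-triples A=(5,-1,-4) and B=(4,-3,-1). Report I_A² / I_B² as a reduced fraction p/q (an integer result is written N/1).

15/14

l's match ⇒ only the (l;m) 3-j factors differ between A and B.
A: triangle coeff Δ(7,3,4) = 1/45045; Σ_t [2,2]: t=2:+1/1935360 = 1/1935360; (3j)²=1/91 [(7 3 4; 5 -1 -4)], sign=+1
B: triangle coeff Δ(7,3,4) = 1/45045; Σ_t [0,0]: t=0:+1/518400 = 1/518400; (3j)²=2/195 [(7 3 4; 4 -3 -1)], sign=-1
I_A²/I_B² = (1/91)/(2/195) = 15/14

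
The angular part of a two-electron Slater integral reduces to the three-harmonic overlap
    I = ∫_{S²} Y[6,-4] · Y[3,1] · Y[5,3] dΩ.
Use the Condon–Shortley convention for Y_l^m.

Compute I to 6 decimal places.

0.113950

Checks pass: Σm=0; 14 even; l₃=5∈[3,9].
(2·6+1)(2·3+1)(2·5+1) = 1001
Δ: 4! 8! 2! / 15! → 1/675675
sum: t=1:−1/8640 t=2:+1/2304 t=3:−1/8640 = 7/34560
3j²(6 3 5; 0 0 0) = Δ·Π!·Σ² = 7/429  (sign -1)
sum: t=2:+1/322560 t=3:−1/30240 t=4:+1/69120 = -1/64512
3j²(6 3 5; -4 1 3) = Δ·Π!·Σ² = 10/1001  (sign -1)
combine: 4πI² = 1001·7/429·10/1001 = 70/429
take √, sign +1: I = 0.11395029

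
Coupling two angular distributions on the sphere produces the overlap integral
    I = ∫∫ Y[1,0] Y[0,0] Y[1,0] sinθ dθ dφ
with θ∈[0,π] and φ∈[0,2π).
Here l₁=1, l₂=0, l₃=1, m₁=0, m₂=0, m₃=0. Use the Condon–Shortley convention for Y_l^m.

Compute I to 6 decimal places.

Checks pass: Σm=0; 2 even; l₃=1∈[1,1].
(2·1+1)(2·0+1)(2·1+1) = 9
Δ: 0! 2! 0! / 3! → 1/3
sum: t=0:+1/1 = 1/1
3j²(1 0 1; 0 0 0) = Δ·Π!·Σ² = 1/3  (sign -1)
(m-triple is (0,0,0) — same symbol as above.)
combine: 4πI² = 9·1/3·1/3 = 1/1
take √, sign +1: I = 0.28209479

0.282095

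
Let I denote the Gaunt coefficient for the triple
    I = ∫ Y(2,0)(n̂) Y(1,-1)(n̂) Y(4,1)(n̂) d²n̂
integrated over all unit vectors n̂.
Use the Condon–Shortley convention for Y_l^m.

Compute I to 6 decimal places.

0.000000

triangle: need 1≤l₃≤3, have 4; I=0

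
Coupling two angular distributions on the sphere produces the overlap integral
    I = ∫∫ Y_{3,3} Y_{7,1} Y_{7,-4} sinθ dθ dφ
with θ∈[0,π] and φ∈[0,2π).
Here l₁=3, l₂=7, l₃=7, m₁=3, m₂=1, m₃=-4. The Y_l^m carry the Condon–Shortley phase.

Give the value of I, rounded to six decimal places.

0.000000

Σlᵢ=17 odd — θ-integrand is odd under cosθ→−cosθ; I=0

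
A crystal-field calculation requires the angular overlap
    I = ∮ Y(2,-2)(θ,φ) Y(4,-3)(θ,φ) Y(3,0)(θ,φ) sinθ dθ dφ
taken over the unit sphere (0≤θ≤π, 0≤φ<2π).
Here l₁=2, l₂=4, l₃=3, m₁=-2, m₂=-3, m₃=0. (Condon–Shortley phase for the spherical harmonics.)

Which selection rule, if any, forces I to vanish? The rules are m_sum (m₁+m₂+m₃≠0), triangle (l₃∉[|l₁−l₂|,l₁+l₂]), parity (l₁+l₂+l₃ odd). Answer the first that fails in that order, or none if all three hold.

Σmᵢ = -5  ✗
l₃∈[|l₁−l₂|,l₁+l₂]=[2,6], have l₃=3
Σlᵢ = 9 ⇒ odd

m_sum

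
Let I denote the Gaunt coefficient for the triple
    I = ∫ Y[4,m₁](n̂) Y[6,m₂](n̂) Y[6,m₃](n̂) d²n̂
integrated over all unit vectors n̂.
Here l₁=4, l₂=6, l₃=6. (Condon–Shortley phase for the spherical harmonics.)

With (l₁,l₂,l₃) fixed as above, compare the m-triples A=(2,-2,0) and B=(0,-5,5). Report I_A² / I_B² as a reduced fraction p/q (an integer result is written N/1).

7/6

l's match ⇒ only the (l;m) 3-j factors differ between A and B.
A: triangle coeff Δ(4,6,6) = 1/15315300; Σ_t [0,2]: t=0:+1/55296 t=1:−1/25920 t=2:+1/138240 = -11/829440; (3j)²=11/1326 [(4 6 6; 2 -2 0)], sign=-1
B: triangle coeff Δ(4,6,6) = 1/15315300; Σ_t [0,1]: t=0:+1/2903040 t=1:−1/1451520 = -1/2903040; (3j)²=11/1547 [(4 6 6; 0 -5 5)], sign=+1
I_A²/I_B² = (11/1326)/(11/1547) = 7/6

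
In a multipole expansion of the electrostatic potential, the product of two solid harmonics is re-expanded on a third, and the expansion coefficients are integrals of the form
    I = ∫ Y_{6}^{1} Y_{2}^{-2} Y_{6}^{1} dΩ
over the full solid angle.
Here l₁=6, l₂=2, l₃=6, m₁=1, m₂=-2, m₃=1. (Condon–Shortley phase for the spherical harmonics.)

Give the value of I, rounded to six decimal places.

m-sum 0 ✓  L=14 even ✓  4≤6≤8 ✓
Π(2lᵢ+1) = 13×5×13 = 845
triangle coeff Δ(6,2,6) = 1/90090
Σ_t [0,2]: t=0:+1/69120 t=1:−1/14400 t=2:+1/69120 = -7/172800
(3j)²=14/715 [(6 2 6; 0 0 0)], sign=-1
Σ_t [0,0]: t=0:+1/57600 = 1/57600
(3j)²=21/715 [(6 2 6; 1 -2 1)], sign=-1
⇒ 4πI² = 294/605
I = (+1)√(294/605/(4π)) = 0.19664868

0.196649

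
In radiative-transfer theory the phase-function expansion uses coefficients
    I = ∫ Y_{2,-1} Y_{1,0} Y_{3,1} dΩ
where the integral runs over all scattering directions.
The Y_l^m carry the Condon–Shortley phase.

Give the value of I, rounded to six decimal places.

-0.233597

Rules hold: Σm=0, L=6 even, 1≤3≤3.
N = 5·3·7 = 105
Δ = 0!·4!·2!/7! = 1/105
Racah Σ t=0..0: t=0:+1/4 = 1/4
⇒ 3j(2 1 3; 0 0 0)² = 3/35, sgn -1
Racah Σ t=0..0: t=0:+1/6 = 1/6
⇒ 3j(2 1 3; -1 0 1)² = 8/105, sgn +1
4πI² = N·(3j₀)²·(3jₘ)² = 24/35
I = -1·√(0.685714/4π) = -0.23359668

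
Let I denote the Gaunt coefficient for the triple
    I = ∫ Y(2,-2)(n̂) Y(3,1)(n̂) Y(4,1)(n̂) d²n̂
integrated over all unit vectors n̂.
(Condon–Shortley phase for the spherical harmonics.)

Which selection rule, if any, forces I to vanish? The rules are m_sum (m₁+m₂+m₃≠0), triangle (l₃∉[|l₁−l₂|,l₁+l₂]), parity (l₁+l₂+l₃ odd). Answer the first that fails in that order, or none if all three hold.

parity

Σmᵢ = 0  ✓
l₃∈[|l₁−l₂|,l₁+l₂]=[1,5], have l₃=4  ✓
Σlᵢ = 9 ⇒ odd  ✗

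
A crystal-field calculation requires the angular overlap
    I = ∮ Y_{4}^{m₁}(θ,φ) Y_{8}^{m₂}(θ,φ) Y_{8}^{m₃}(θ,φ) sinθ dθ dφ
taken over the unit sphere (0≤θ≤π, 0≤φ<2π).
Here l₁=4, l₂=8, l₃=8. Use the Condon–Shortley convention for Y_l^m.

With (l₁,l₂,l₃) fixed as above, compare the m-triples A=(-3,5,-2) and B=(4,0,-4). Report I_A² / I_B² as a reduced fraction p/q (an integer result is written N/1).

Same 4,8,8: normalisation and zero-m 3j drop out of the ratio.
A: Δ: 4! 4! 12! / 21! → 1/185175900; sum: t=3:−1/1045094400 t=4:+1/313528320 = 1/447897600; 3j²(4 8 8; -3 5 -2) = Δ·Π!·Σ² = 77/5814  (sign +1)
B: Δ: 4! 4! 12! / 21! → 1/185175900; sum: t=0:+1/557383680 = 1/557383680; 3j²(4 8 8; 4 0 -4) = Δ·Π!·Σ² = 55/4199  (sign +1)
I_A²/I_B² = (77/5814)/(55/4199) = 91/90

91/90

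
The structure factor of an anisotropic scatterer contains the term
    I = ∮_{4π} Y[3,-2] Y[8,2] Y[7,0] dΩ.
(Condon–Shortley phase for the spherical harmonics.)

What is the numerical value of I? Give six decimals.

Rules hold: Σm=0, L=18 even, 5≤7≤11.
N = 7·17·15 = 1785
Δ = 4!·2!·12!/19! = 1/5290740
Racah Σ t=1..3: t=1:−1/7257600 t=2:+1/2073600 t=3:−1/7257600 = 1/4838400
⇒ 3j(3 8 7; 0 0 0)² = 252/20995, sgn -1
Racah Σ t=3..4: t=3:−1/7257600 t=4:+1/12441600 = -1/17418240
⇒ 3j(3 8 7; -2 2 0)² = 125/25194, sgn +1
4πI² = N·(3j₀)²·(3jₘ)² = 110250/1037153
I = -1·√(0.106301/4π) = -0.09197355

-0.091974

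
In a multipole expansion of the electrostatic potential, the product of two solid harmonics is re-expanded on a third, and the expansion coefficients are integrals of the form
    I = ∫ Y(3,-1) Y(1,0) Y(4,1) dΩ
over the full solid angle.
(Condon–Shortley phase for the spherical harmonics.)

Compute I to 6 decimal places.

-0.238414

Rules hold: Σm=0, L=8 even, 2≤4≤4.
N = 7·3·9 = 189
Δ = 0!·6!·2!/9! = 1/252
Racah Σ t=0..0: t=0:+1/36 = 1/36
⇒ 3j(3 1 4; 0 0 0)² = 4/63, sgn +1
Racah Σ t=0..0: t=0:+1/48 = 1/48
⇒ 3j(3 1 4; -1 0 1)² = 5/84, sgn -1
4πI² = N·(3j₀)²·(3jₘ)² = 5/7
I = -1·√(0.714286/4π) = -0.23841361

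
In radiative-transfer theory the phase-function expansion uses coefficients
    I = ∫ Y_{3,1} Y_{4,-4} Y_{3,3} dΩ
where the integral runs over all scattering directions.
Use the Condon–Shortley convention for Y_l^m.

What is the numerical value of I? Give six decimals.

-0.166198

Checks pass: Σm=0; 10 even; l₃=3∈[1,7].
(2·3+1)(2·4+1)(2·3+1) = 441
Δ: 4! 2! 4! / 11! → 1/34650
sum: t=1:−1/72 t=2:+1/16 t=3:−1/72 = 5/144
3j²(3 4 3; 0 0 0) = Δ·Π!·Σ² = 2/77  (sign -1)
sum: t=0:+1/1152 = 1/1152
3j²(3 4 3; 1 -4 3) = Δ·Π!·Σ² = 1/33  (sign +1)
combine: 4πI² = 441·2/77·1/33 = 42/121
take √, sign -1: I = -0.16619847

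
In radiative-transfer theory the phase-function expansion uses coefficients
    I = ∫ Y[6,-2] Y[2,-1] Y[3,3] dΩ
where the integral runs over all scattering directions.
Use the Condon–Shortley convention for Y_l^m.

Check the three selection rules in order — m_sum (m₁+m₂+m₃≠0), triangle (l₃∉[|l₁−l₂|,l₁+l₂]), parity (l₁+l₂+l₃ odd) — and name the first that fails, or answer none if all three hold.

m₁+m₂+m₃ = -2 − 1 + 3 = 0  ✓
triangle: |6−2|=4 ≤ l₃=3 ≤ 6+2=8  ✗
parity: l₁+l₂+l₃ = 11 is odd

triangle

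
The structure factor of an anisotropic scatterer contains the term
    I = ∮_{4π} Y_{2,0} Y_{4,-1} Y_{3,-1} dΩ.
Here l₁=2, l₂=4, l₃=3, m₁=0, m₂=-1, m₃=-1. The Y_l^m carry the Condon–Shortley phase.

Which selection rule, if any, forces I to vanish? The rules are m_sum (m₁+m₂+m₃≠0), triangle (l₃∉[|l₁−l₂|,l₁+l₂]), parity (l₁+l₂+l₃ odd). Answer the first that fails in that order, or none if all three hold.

m_sum

m₁+m₂+m₃ = 0 − 1 − 1 = -2  ✗
triangle: |2−4|=2 ≤ l₃=3 ≤ 2+4=6
parity: l₁+l₂+l₃ = 9 is odd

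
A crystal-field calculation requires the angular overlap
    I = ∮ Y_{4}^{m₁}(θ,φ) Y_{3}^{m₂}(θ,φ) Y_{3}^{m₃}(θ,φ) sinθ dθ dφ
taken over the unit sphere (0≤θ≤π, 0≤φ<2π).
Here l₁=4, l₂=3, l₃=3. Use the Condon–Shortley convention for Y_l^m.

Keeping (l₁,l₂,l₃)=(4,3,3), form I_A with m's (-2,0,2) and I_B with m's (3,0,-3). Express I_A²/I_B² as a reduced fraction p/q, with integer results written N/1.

1/21

l's match ⇒ only the (l;m) 3-j factors differ between A and B.
A: triangle coeff Δ(4,3,3) = 1/34650; Σ_t [2,3]: t=2:+1/96 t=3:−1/72 = -1/288; (3j)²=1/462 [(4 3 3; -2 0 2)], sign=+1
B: triangle coeff Δ(4,3,3) = 1/34650; Σ_t [1,1]: t=1:−1/288 = -1/288; (3j)²=1/22 [(4 3 3; 3 0 -3)], sign=-1
I_A²/I_B² = (1/462)/(1/22) = 1/21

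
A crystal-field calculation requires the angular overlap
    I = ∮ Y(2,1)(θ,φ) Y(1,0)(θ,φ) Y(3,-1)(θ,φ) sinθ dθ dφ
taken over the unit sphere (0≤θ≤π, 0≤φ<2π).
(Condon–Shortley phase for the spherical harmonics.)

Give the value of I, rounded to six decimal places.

m-sum 0 ✓  L=6 even ✓  1≤3≤3 ✓
Π(2lᵢ+1) = 5×3×7 = 105
triangle coeff Δ(2,1,3) = 1/105
Σ_t [0,0]: t=0:+1/4 = 1/4
(3j)²=3/35 [(2 1 3; 0 0 0)], sign=-1
Σ_t [0,0]: t=0:+1/6 = 1/6
(3j)²=8/105 [(2 1 3; 1 0 -1)], sign=+1
⇒ 4πI² = 24/35
I = (-1)√(24/35/(4π)) = -0.23359668

-0.233597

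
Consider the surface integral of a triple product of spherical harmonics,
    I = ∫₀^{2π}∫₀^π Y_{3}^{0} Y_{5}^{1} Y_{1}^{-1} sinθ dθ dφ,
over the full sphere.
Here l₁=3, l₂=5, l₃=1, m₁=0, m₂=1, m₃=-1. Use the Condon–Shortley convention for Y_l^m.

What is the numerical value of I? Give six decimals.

0.000000

l₃=1 ∉ [2,8] — triangle fails ⇒ I = 0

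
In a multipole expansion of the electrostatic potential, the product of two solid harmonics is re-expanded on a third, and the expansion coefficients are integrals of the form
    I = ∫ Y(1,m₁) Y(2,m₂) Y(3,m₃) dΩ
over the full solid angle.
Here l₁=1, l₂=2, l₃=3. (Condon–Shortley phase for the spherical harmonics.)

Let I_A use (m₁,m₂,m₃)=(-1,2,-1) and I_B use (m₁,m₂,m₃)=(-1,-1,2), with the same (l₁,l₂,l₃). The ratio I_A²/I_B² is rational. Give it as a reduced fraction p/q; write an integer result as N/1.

1/10

l's match ⇒ only the (l;m) 3-j factors differ between A and B.
A: triangle coeff Δ(1,2,3) = 1/105; Σ_t [0,0]: t=0:+1/48 = 1/48; (3j)²=1/105 [(1 2 3; -1 2 -1)], sign=+1
B: triangle coeff Δ(1,2,3) = 1/105; Σ_t [0,0]: t=0:+1/12 = 1/12; (3j)²=2/21 [(1 2 3; -1 -1 2)], sign=-1
I_A²/I_B² = (1/105)/(2/21) = 1/10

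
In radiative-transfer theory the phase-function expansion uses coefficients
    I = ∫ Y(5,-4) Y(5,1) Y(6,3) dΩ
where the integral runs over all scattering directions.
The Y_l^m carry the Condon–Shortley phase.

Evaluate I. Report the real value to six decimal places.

Rules hold: Σm=0, L=16 even, 0≤6≤10.
N = 11·11·13 = 1573
Δ = 4!·6!·6!/17! = 1/28588560
Racah Σ t=0..4: t=0:+1/345600 t=1:−1/13824 t=2:+1/5184 t=3:−1/13824 t=4:+1/345600 = 7/129600
⇒ 3j(5 5 6; 0 0 0)² = 80/7293, sgn +1
Racah Σ t=3..4: t=3:−1/155520 t=4:+1/138240 = 1/1244160
⇒ 3j(5 5 6; -4 1 3)² = 3/9724, sgn -1
4πI² = N·(3j₀)²·(3jₘ)² = 20/3757
I = -1·√(0.0053234/4π) = -0.02058209

-0.020582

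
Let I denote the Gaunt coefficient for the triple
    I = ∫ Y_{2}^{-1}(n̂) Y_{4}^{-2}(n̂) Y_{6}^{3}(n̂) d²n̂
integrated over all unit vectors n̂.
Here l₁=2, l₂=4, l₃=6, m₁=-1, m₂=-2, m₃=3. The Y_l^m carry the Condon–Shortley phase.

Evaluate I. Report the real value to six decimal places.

-0.252474

Rules hold: Σm=0, L=12 even, 2≤6≤6.
N = 5·9·13 = 585
Δ = 0!·4!·8!/13! = 1/6435
Racah Σ t=0..0: t=0:+1/2304 = 1/2304
⇒ 3j(2 4 6; 0 0 0)² = 5/143, sgn +1
Racah Σ t=0..0: t=0:+1/8640 = 1/8640
⇒ 3j(2 4 6; -1 -2 3)² = 28/715, sgn -1
4πI² = N·(3j₀)²·(3jₘ)² = 1260/1573
I = -1·√(0.801017/4π) = -0.25247360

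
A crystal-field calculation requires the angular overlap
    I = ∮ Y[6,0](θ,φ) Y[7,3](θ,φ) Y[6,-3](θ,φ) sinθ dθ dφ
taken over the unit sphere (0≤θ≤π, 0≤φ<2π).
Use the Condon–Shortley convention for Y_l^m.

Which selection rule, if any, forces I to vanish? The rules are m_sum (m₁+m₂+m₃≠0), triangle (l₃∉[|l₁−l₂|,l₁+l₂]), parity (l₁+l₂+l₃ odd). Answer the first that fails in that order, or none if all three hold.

m₁+m₂+m₃ = 0 + 3 − 3 = 0  ✓
triangle: |6−7|=1 ≤ l₃=6 ≤ 6+7=13  ✓
parity: l₁+l₂+l₃ = 19 is odd  ✗

parity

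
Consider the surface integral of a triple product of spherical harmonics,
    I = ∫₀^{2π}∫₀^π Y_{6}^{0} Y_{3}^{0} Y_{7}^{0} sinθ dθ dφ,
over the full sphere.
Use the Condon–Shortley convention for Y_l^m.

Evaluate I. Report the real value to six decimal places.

0.144051

Rules hold: Σm=0, L=16 even, 3≤7≤9.
N = 13·7·15 = 1365
Δ = 2!·10!·4!/17! = 1/2042040
Racah Σ t=0..2: t=0:+1/207360 t=1:−1/57600 t=2:+1/207360 = -1/129600
⇒ 3j(6 3 7; 0 0 0)² = 168/12155, sgn +1
(m-triple is (0,0,0) — same symbol as above.)
4πI² = N·(3j₀)²·(3jₘ)² = 592704/2272985
I = +1·√(0.26076/4π) = 0.14405081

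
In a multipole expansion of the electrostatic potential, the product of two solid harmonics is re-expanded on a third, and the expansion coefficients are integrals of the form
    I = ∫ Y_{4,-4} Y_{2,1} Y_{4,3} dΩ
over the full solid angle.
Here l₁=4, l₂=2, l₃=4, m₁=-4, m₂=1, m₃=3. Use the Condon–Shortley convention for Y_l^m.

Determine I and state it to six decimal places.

Checks pass: Σm=0; 10 even; l₃=4∈[2,6].
(2·4+1)(2·2+1)(2·4+1) = 405
Δ: 2! 6! 2! / 11! → 1/13860
sum: t=0:+1/192 t=1:−1/36 t=2:+1/192 = -5/288
3j²(4 2 4; 0 0 0) = Δ·Π!·Σ² = 20/693  (sign -1)
sum: t=2:+1/1440 = 1/1440
3j²(4 2 4; -4 1 3) = Δ·Π!·Σ² = 7/165  (sign -1)
combine: 4πI² = 405·20/693·7/165 = 60/121
take √, sign +1: I = 0.19864517

0.198645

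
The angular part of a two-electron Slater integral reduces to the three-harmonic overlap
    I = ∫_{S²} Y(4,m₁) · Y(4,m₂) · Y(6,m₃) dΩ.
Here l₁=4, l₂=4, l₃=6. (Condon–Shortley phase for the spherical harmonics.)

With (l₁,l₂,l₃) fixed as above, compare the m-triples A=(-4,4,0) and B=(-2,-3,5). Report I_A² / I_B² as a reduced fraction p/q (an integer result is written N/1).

8/99

l's match ⇒ only the (l;m) 3-j factors differ between A and B.
A: triangle coeff Δ(4,4,6) = 1/1261260; Σ_t [2,2]: t=2:+1/1036800 = 1/1036800; (3j)²=4/6435 [(4 4 6; -4 4 0)], sign=+1
B: triangle coeff Δ(4,4,6) = 1/1261260; Σ_t [0,1]: t=0:+1/172800 t=1:−1/86400 = -1/172800; (3j)²=1/130 [(4 4 6; -2 -3 5)], sign=+1
I_A²/I_B² = (4/6435)/(1/130) = 8/99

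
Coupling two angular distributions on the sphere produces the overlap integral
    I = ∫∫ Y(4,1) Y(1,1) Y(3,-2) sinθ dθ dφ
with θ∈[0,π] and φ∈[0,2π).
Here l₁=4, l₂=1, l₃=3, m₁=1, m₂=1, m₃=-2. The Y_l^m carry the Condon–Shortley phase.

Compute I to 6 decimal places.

-0.106622

Checks pass: Σm=0; 8 even; l₃=3∈[3,5].
(2·4+1)(2·1+1)(2·3+1) = 189
Δ: 2! 6! 0! / 9! → 1/252
sum: t=1:−1/36 = -1/36
3j²(4 1 3; 0 0 0) = Δ·Π!·Σ² = 4/63  (sign +1)
sum: t=2:+1/240 = 1/240
3j²(4 1 3; 1 1 -2) = Δ·Π!·Σ² = 1/84  (sign -1)
combine: 4πI² = 189·4/63·1/84 = 1/7
take √, sign -1: I = -0.10662181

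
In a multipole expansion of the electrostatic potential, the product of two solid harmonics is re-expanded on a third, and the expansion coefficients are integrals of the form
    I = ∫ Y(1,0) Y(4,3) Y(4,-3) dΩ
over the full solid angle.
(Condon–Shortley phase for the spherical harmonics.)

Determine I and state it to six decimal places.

0.000000

Σlᵢ=9 odd — θ-integrand is odd under cosθ→−cosθ; I=0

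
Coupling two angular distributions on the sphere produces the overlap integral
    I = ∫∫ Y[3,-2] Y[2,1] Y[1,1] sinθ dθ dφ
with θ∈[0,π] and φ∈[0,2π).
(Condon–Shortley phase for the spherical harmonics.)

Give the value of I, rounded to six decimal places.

Rules hold: Σm=0, L=6 even, 1≤1≤5.
N = 7·5·3 = 105
Δ = 4!·2!·0!/7! = 1/105
Racah Σ t=2..2: t=2:+1/4 = 1/4
⇒ 3j(3 2 1; 0 0 0)² = 3/35, sgn -1
Racah Σ t=3..3: t=3:−1/12 = -1/12
⇒ 3j(3 2 1; -2 1 1)² = 2/21, sgn -1
4πI² = N·(3j₀)²·(3jₘ)² = 6/7
I = +1·√(0.857143/4π) = 0.26116903

0.261169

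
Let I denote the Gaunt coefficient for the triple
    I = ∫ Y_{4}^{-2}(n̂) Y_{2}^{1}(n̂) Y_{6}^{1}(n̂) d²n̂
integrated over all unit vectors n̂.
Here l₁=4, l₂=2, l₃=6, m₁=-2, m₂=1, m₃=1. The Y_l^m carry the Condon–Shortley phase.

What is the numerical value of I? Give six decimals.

-0.133065

Rules hold: Σm=0, L=12 even, 2≤6≤6.
N = 9·5·13 = 585
Δ = 0!·8!·4!/13! = 1/6435
Racah Σ t=0..0: t=0:+1/2304 = 1/2304
⇒ 3j(4 2 6; 0 0 0)² = 5/143, sgn +1
Racah Σ t=0..0: t=0:+1/8640 = 1/8640
⇒ 3j(4 2 6; -2 1 1)² = 14/1287, sgn -1
4πI² = N·(3j₀)²·(3jₘ)² = 350/1573
I = -1·√(0.222505/4π) = -0.13306527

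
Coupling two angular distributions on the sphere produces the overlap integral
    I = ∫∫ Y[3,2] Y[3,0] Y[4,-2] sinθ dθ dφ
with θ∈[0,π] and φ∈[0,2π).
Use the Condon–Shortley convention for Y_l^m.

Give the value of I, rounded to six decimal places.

-0.044418

m-sum 0 ✓  L=10 even ✓  0≤4≤6 ✓
Π(2lᵢ+1) = 7×7×9 = 441
triangle coeff Δ(3,3,4) = 1/34650
Σ_t [0,2]: t=0:+1/72 t=1:−1/16 t=2:+1/72 = -5/144
(3j)²=2/77 [(3 3 4; 0 0 0)], sign=-1
Σ_t [0,1]: t=0:+1/72 t=1:−1/96 = 1/288
(3j)²=1/462 [(3 3 4; 2 0 -2)], sign=+1
⇒ 4πI² = 3/121
I = (-1)√(3/121/(4π)) = -0.04441841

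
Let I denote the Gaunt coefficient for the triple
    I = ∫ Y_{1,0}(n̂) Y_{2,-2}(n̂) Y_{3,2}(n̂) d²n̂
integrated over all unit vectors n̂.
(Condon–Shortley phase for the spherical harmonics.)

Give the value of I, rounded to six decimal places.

Rules hold: Σm=0, L=6 even, 1≤3≤3.
N = 3·5·7 = 105
Δ = 0!·2!·4!/7! = 1/105
Racah Σ t=0..0: t=0:+1/4 = 1/4
⇒ 3j(1 2 3; 0 0 0)² = 3/35, sgn -1
Racah Σ t=0..0: t=0:+1/24 = 1/24
⇒ 3j(1 2 3; 0 -2 2)² = 1/21, sgn -1
4πI² = N·(3j₀)²·(3jₘ)² = 3/7
I = +1·√(0.428571/4π) = 0.18467439

0.184674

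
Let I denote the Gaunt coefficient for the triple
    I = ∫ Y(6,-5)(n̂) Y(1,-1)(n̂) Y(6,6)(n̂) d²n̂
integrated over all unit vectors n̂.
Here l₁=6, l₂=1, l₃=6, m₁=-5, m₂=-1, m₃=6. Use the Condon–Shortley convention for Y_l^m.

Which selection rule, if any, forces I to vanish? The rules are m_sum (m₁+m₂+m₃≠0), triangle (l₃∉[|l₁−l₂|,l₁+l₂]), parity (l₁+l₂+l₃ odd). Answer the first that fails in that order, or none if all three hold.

m₁+m₂+m₃ = -5 − 1 + 6 = 0  ✓
triangle: |6−1|=5 ≤ l₃=6 ≤ 6+1=7  ✓
parity: l₁+l₂+l₃ = 13 is odd  ✗

parity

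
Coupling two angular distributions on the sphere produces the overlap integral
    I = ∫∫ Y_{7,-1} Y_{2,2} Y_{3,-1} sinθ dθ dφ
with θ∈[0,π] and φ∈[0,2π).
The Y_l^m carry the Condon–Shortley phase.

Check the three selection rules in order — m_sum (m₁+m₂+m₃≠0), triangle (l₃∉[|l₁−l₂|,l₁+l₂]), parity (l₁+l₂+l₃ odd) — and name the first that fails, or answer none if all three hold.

triangle

azimuthal sum: -1 + 2 − 1 = 0  ✓
5 ≤ 3 ≤ 9 (triangle on l)  ✗
L = 7 + 2 + 3 = 12 (even)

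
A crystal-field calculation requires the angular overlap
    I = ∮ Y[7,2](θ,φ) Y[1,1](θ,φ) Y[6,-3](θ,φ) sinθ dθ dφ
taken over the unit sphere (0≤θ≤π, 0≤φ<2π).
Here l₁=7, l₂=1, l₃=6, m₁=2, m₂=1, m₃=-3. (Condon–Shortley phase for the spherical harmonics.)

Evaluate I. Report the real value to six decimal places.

0.110647

Checks pass: Σm=0; 14 even; l₃=6∈[6,8].
(2·7+1)(2·1+1)(2·6+1) = 585
Δ: 2! 12! 0! / 15! → 1/1365
sum: t=1:−1/518400 = -1/518400
3j²(7 1 6; 0 0 0) = Δ·Π!·Σ² = 7/195  (sign -1)
sum: t=2:+1/4354560 = 1/4354560
3j²(7 1 6; 2 1 -3) = Δ·Π!·Σ² = 2/273  (sign -1)
combine: 4πI² = 585·7/195·2/273 = 2/13
take √, sign +1: I = 0.11064668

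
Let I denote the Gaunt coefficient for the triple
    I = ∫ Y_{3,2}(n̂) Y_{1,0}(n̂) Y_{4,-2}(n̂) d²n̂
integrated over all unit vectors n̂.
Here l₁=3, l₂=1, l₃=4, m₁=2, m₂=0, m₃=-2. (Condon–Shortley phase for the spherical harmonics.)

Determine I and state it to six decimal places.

0.213244

Rules hold: Σm=0, L=8 even, 2≤4≤4.
N = 7·3·9 = 189
Δ = 0!·6!·2!/9! = 1/252
Racah Σ t=0..0: t=0:+1/36 = 1/36
⇒ 3j(3 1 4; 0 0 0)² = 4/63, sgn +1
Racah Σ t=0..0: t=0:+1/120 = 1/120
⇒ 3j(3 1 4; 2 0 -2)² = 1/21, sgn +1
4πI² = N·(3j₀)²·(3jₘ)² = 4/7
I = +1·√(0.571429/4π) = 0.21324362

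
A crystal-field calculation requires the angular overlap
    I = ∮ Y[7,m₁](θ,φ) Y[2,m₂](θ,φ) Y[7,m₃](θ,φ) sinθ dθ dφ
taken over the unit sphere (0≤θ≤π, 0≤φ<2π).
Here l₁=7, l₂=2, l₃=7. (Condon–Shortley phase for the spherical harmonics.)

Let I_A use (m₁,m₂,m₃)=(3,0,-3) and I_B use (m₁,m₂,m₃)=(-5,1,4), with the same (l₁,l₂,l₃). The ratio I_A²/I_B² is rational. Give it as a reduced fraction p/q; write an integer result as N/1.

841/4374

l's match ⇒ only the (l;m) 3-j factors differ between A and B.
A: triangle coeff Δ(7,2,7) = 1/185640; Σ_t [0,2]: t=0:+1/3870720 t=1:−1/2177280 t=2:+1/29030400 = -29/174182400; (3j)²=841/185640 [(7 2 7; 3 0 -3)], sign=-1
B: triangle coeff Δ(7,2,7) = 1/185640; Σ_t [1,2]: t=1:−1/79833600 t=2:+1/14515200 = 1/17740800; (3j)²=729/30940 [(7 2 7; -5 1 4)], sign=-1
I_A²/I_B² = (841/185640)/(729/30940) = 841/4374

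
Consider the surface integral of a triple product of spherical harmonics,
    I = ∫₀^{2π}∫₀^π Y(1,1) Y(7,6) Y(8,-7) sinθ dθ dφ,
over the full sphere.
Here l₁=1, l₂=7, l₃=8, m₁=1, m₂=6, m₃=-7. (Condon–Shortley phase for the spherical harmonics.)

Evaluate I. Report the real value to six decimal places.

Rules hold: Σm=0, L=16 even, 6≤8≤8.
N = 3·15·17 = 765
Δ = 0!·2!·14!/17! = 1/2040
Racah Σ t=0..0: t=0:+1/25401600 = 1/25401600
⇒ 3j(1 7 8; 0 0 0)² = 8/255, sgn +1
Racah Σ t=0..0: t=0:+1/12454041600 = 1/12454041600
⇒ 3j(1 7 8; 1 6 -7)² = 7/136, sgn -1
4πI² = N·(3j₀)²·(3jₘ)² = 21/17
I = -1·√(1.23529/4π) = -0.31353083

-0.313531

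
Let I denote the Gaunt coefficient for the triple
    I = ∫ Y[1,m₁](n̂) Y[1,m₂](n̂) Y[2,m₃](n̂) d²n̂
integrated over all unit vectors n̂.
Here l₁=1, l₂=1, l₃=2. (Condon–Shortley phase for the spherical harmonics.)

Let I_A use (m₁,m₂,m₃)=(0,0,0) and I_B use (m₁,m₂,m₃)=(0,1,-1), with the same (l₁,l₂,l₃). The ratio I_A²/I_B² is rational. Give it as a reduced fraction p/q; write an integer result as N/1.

4/3

l's match ⇒ only the (l;m) 3-j factors differ between A and B.
A: triangle coeff Δ(1,1,2) = 1/30; Σ_t [0,0]: t=0:+1/1 = 1/1; (3j)²=2/15 [(1 1 2; 0 0 0)], sign=+1
B: triangle coeff Δ(1,1,2) = 1/30; Σ_t [0,0]: t=0:+1/2 = 1/2; (3j)²=1/10 [(1 1 2; 0 1 -1)], sign=-1
I_A²/I_B² = (2/15)/(1/10) = 4/3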